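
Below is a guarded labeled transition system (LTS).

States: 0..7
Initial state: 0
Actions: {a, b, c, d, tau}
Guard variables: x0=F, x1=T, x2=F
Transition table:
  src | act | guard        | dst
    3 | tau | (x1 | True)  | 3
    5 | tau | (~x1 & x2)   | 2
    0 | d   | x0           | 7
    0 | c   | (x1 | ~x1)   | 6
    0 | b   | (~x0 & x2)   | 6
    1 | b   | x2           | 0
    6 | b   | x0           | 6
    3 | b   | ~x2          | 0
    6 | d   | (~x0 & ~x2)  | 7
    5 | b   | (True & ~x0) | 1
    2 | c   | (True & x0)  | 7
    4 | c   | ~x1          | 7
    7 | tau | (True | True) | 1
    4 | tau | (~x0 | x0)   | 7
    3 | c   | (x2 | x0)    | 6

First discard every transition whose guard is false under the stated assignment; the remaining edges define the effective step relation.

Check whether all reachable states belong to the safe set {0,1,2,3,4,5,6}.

Answer: INVARIANT VIOLATED at state 7

Analysis:
Safe = {0,1,2,3,4,5,6}
Reach set: {0,1,6,7}
  0: ✓
  1: ✓
  6: ✓
  7: VIOLATES
reach 7 via c·d — violates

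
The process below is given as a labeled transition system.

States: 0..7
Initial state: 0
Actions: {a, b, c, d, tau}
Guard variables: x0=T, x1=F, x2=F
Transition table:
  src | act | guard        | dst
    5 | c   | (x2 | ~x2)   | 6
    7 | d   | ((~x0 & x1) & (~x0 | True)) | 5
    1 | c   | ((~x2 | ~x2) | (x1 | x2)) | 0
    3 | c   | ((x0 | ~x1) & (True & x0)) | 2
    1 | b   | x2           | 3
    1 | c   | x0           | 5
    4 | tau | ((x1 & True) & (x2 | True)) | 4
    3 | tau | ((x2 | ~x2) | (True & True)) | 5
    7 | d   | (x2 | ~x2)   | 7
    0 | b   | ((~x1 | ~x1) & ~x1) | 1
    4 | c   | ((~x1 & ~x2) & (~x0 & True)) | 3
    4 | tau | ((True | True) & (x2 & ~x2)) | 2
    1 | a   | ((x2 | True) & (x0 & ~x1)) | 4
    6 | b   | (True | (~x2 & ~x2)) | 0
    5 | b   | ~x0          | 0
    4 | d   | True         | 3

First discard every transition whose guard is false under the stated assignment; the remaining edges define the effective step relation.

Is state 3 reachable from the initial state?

Answer: REACHABLE

Trace:
Guard filter leaves 10 enabled edge(s).
L0 = {0}
L1 = {1}  now seen {0,1}
L2 = {4,5}  now seen {0,1,4,5}
L3 = {3,6}  now seen {0,1,3,4,5,6}
L4 = {2}  now seen {0,1,2,3,4,5,6}
Reachable = {0,1,2,3,4,5,6}
Path to 3: b·a·d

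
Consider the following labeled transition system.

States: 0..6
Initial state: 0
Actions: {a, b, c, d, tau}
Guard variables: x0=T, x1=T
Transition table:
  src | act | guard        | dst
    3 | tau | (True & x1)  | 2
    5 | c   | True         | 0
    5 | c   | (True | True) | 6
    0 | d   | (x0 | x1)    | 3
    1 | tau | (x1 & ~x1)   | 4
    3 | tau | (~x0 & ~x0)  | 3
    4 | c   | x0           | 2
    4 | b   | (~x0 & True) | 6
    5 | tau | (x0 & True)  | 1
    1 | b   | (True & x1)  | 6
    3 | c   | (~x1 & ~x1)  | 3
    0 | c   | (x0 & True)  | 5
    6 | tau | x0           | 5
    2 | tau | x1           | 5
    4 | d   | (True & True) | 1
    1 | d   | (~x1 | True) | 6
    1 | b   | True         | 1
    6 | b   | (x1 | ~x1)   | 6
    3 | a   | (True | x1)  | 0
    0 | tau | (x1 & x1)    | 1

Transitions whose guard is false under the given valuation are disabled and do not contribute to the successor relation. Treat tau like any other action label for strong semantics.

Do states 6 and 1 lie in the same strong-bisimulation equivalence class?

Compute ~ classes (split until stable):
  π0 = {{0,1,2,3,4,5,6}}
  π1 = {{0},{1},{2},{3},{4},{5},{6}}
7 equivalence class(es) (converged in 2)
[6]={6}  [1]={1}

Answer: NOT BISIMILAR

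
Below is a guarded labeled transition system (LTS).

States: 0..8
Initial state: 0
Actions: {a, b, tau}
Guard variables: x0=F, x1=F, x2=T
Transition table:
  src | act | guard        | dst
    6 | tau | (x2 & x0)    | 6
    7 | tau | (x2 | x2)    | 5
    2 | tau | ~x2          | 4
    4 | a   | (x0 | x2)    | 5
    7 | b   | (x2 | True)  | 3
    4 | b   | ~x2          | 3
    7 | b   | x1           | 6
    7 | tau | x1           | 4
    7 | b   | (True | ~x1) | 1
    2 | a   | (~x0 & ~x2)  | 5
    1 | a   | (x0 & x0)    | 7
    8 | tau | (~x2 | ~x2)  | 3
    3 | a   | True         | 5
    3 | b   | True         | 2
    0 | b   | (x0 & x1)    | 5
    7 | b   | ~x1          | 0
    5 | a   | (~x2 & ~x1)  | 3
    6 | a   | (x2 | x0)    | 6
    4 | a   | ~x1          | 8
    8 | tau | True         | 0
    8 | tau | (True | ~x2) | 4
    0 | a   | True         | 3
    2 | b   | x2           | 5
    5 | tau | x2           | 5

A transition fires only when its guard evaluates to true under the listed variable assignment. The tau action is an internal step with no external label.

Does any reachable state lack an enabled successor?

R = {0,2,3,5}
  0: a→3  [1 out]
  2: b→5  [1 out]
  3: a→5  b→2  [2 out]
  5: tau→5  [1 out]

Answer: DEADLOCK-FREE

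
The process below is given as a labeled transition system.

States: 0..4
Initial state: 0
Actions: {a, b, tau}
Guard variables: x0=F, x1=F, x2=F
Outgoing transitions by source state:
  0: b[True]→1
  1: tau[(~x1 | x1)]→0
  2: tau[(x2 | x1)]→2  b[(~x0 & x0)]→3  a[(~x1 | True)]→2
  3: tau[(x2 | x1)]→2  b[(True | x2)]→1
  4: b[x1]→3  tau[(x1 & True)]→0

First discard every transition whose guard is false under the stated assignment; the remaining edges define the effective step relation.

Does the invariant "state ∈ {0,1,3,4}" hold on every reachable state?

Allowed set {0,1,3,4}
Reachable = {0,1}
  0: safe
  1: safe

Answer: INVARIANT HOLDS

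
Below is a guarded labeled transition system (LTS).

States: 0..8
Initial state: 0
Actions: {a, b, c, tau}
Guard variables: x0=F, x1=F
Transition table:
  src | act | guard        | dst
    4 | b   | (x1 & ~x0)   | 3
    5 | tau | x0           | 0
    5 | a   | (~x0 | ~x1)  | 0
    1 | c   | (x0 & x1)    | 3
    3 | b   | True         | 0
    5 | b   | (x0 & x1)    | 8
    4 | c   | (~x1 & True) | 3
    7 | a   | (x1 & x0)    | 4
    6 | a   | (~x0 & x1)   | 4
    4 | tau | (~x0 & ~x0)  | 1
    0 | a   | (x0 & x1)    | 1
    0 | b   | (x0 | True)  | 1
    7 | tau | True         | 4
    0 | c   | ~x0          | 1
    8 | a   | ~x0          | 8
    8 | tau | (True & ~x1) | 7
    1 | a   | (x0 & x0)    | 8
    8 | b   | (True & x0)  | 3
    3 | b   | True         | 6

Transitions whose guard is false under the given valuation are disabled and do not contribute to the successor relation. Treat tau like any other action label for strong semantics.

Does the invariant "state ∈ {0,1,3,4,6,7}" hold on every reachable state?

Safe = {0,1,3,4,6,7}
Reachable = {0,1}
  0: ok
  1: ok

Answer: INVARIANT HOLDS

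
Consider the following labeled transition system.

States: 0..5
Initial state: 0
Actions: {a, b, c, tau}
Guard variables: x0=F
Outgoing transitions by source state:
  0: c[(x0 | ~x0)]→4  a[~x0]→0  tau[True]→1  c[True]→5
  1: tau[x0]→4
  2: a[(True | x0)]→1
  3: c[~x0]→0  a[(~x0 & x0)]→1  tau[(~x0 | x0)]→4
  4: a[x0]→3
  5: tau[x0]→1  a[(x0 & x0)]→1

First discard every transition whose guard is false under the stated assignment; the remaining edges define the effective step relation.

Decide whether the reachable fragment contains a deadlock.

Reach set: {0,1,4,5}
  0: a→0  c→4  c→5  tau→1  [4 exit(s)]
  1: ∅  [deadlock]
  4: ∅  [deadlock]
  5: ∅  [deadlock]
trace reaching 1: tau

Answer: DEADLOCK at state 1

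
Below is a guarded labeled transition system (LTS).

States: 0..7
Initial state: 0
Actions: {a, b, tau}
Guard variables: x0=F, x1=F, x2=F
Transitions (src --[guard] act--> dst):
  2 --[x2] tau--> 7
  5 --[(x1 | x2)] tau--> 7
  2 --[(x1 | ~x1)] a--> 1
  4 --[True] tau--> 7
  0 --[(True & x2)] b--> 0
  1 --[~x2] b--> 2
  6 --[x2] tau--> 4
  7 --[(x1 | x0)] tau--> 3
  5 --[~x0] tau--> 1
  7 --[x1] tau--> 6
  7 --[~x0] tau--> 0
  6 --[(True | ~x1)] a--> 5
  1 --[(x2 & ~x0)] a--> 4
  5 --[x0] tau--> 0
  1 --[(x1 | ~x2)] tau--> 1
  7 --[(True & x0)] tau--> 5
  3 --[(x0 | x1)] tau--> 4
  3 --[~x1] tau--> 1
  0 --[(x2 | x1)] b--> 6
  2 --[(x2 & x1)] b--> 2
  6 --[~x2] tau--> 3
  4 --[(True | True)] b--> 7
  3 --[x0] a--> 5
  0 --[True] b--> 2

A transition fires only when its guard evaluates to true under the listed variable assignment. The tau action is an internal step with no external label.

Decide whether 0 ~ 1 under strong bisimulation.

Bisimulation quotient by refinement:
  round 0: {{0,1,2,3,4,5,6,7}}
  round 1: {{0},{1,4},{2},{3,5,7},{6}}
  round 2: {{0},{1},{2},{3,5},{4},{6},{7}}
7 equivalence class(es) (converged in 3)
0∈{0}, 1∈{1}

Answer: NOT BISIMILAR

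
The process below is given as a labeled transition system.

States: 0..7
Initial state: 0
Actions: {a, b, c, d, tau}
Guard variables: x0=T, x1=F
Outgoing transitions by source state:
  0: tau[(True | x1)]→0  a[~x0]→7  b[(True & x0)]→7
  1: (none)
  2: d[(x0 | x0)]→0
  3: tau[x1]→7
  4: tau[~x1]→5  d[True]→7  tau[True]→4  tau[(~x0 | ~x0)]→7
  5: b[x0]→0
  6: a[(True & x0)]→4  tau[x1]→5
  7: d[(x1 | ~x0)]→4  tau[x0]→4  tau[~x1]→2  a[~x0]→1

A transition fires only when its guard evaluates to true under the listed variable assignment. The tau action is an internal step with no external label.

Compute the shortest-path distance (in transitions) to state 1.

Layered search for 1:
  Layer 0: {0}
  Layer 1: {7}
  Layer 2: {2,4}
  Layer 3: {5}
1 never appears.

Answer: UNREACHABLE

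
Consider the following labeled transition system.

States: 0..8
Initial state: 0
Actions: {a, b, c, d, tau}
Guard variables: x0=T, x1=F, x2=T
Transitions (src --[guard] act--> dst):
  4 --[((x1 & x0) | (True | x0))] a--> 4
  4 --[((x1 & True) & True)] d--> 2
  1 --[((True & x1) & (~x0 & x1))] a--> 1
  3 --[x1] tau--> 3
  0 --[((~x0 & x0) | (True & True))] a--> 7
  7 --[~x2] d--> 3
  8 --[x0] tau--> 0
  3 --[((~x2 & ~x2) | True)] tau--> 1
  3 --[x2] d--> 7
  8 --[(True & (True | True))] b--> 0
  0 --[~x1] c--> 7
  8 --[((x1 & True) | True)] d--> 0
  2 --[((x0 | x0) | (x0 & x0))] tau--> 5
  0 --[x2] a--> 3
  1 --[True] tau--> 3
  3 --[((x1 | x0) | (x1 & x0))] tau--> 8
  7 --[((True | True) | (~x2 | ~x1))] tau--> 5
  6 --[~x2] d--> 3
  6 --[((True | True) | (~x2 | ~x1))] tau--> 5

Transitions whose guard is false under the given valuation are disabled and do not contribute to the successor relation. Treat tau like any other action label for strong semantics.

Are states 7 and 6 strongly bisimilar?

Answer: BISIMILAR

Working:
Refine partition for ~:
  P[0] = {{0,1,2,3,4,5,6,7,8}}
  P[1] = {{0},{1,2,6,7},{3},{4},{5},{8}}
  P[2] = {{0},{1},{2,6,7},{3},{4},{5},{8}}
Fixed point at round 3; 7 class(es).
7∈{2,6,7}, 6∈{2,6,7}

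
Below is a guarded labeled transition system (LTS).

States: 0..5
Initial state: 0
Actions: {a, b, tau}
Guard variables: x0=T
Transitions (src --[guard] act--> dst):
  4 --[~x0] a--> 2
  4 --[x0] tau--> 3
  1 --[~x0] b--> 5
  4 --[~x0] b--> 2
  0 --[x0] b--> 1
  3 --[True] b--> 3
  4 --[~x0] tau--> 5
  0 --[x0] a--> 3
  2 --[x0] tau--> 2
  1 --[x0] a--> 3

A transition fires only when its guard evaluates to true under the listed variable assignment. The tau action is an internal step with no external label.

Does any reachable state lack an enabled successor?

Reachable = {0,1,3}
  0: a→3  b→1  [deg 2]
  1: a→3  [deg 1]
  3: b→3  [deg 1]

Answer: DEADLOCK-FREE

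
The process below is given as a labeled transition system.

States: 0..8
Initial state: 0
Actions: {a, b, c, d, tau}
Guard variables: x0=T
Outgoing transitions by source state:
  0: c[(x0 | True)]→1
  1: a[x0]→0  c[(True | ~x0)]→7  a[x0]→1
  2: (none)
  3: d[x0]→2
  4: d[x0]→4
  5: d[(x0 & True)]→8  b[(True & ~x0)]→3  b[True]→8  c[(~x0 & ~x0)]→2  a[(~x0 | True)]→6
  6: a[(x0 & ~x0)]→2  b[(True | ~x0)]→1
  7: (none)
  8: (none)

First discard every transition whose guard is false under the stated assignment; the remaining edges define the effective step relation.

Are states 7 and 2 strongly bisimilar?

Compute ~ classes (split until stable):
  P[0] = {{0,1,2,3,4,5,6,7,8}}
  P[1] = {{0},{1},{2,7,8},{3,4},{5},{6}}
  P[2] = {{0},{1},{2,7,8},{3},{4},{5},{6}}
7 equivalence class(es) (converged in 3)
7∈{2,7,8}, 2∈{2,7,8}

Answer: BISIMILAR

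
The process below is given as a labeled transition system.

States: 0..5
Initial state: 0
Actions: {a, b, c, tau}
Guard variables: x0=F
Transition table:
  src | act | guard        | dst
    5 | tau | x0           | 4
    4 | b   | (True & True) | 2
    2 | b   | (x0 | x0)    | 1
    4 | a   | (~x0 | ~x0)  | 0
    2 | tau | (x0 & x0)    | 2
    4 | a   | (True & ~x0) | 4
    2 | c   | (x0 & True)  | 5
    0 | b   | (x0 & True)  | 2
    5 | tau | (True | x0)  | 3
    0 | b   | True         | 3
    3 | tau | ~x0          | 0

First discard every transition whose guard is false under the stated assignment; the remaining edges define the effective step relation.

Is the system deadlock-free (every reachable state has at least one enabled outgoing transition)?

Answer: DEADLOCK-FREE

Trace:
Reachable = {0,3}
  0: b→3  [1 out]
  3: tau→0  [1 out]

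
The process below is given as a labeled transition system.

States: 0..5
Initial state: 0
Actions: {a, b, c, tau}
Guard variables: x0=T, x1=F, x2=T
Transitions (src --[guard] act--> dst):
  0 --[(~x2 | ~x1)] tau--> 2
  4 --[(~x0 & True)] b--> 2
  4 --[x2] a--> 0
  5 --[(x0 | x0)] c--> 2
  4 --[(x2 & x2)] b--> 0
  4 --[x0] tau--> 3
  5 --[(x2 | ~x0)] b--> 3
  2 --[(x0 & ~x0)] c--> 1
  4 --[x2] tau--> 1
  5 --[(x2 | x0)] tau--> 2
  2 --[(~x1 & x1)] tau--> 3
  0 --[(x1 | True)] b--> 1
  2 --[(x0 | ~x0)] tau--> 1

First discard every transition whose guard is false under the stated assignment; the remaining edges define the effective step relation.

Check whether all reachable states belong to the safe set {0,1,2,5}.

Safe = {0,1,2,5}
Reachable = {0,1,2}
  0: ok
  1: ok
  2: ok

Answer: INVARIANT HOLDS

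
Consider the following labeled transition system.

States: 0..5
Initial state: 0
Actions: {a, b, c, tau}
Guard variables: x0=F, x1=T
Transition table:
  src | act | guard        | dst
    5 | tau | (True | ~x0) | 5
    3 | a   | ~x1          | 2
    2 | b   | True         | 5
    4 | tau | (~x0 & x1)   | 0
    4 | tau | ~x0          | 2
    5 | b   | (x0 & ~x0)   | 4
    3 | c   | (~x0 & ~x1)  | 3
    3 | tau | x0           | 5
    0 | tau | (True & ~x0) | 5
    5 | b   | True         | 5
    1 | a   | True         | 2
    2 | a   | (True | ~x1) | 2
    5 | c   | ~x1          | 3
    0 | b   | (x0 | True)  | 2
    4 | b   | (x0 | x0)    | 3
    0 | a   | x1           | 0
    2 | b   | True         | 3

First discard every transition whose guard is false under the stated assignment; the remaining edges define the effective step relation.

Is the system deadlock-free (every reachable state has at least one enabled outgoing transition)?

Answer: DEADLOCK at state 3

Analysis:
Reach set: {0,2,3,5}
  0: a→0  b→2  tau→5  [3 exit(s)]
  2: a→2  b→3  b→5  [3 exit(s)]
  3: ∅  [no exit]
  5: b→5  tau→5  [2 exit(s)]
Path to 3: b·b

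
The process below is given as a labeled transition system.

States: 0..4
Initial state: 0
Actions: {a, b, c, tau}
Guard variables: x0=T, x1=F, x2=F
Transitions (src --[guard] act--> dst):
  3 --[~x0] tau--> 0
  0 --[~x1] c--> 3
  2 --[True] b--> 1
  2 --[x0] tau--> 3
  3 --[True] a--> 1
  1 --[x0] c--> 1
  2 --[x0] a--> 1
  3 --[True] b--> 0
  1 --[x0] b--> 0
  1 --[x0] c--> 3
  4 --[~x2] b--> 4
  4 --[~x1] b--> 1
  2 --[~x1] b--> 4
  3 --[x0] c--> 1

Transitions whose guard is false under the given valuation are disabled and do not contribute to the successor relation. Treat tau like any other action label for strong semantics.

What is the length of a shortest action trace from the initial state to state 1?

Answer: 2

Trace:
Breadth-first toward 1:
  L0 = {0}
  L1 = {3}
  L2 = {1}
first hit 1 at d=2 via c·a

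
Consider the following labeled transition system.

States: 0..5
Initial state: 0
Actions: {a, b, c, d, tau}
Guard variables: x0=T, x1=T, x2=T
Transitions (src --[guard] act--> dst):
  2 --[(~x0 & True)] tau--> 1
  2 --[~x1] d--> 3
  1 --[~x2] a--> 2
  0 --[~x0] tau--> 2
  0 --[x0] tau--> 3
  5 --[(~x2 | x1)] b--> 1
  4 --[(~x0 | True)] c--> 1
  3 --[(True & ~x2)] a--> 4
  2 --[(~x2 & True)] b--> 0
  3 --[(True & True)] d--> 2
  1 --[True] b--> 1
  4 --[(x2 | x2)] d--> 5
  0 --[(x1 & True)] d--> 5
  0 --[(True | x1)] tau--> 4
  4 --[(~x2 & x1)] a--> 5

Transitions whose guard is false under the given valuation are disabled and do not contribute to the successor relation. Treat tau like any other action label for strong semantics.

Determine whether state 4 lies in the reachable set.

Answer: REACHABLE

Trace:
After dropping false guards: 8 live edges.
depth 0: {0}
depth 1: {3,4,5}  cumulative {0,3,4,5}
depth 2: {1,2}  cumulative {0,1,2,3,4,5}
R = {0,1,2,3,4,5}
witness 4: tau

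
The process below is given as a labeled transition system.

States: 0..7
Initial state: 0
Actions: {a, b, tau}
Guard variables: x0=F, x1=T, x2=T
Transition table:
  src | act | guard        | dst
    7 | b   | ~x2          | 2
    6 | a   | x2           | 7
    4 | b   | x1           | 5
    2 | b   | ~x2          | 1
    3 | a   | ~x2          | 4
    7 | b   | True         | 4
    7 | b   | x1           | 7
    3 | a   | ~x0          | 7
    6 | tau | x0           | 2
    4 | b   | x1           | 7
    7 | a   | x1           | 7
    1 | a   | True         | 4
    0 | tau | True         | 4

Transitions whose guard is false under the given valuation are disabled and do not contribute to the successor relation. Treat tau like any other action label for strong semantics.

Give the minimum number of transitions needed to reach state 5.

Answer: 2

Working:
BFS to 5:
  Layer 0: {0}
  Layer 1: {4}
  Layer 2: {5,7}
5 enters at depth 2; path tau·b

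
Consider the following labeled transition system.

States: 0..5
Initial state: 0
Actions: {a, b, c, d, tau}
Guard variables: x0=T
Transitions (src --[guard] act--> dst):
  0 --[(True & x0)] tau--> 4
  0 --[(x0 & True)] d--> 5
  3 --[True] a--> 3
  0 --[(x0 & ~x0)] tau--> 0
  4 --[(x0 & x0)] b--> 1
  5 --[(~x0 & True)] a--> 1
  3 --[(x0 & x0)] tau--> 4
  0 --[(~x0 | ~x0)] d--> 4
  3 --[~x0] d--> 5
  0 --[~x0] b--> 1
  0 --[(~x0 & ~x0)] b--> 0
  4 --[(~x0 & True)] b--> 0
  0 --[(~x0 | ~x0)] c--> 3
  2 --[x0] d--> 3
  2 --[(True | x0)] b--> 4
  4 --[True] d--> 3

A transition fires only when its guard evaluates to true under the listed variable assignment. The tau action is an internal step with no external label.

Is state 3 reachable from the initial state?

Answer: REACHABLE

Analysis:
After dropping false guards: 8 live edges.
L0 = {0}
L1 = {4,5}  cumulative {0,4,5}
L2 = {1,3}  cumulative {0,1,3,4,5}
Reach set: {0,1,3,4,5}
Path to 3: tau·d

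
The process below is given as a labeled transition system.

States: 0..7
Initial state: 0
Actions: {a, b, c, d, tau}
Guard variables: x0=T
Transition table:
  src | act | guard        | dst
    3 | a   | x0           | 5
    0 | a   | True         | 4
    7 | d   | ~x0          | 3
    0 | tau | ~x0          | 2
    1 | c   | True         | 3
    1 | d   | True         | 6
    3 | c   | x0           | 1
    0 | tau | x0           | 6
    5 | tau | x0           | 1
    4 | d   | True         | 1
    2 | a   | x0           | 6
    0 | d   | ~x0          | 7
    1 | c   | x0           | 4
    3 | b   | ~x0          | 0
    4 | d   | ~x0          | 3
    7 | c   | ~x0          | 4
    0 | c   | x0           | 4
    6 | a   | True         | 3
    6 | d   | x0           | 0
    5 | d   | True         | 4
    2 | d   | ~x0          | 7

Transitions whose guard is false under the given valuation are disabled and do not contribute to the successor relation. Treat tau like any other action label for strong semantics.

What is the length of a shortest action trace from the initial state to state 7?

BFS to 7:
  Layer 0: {0}
  Layer 1: {4,6}
  Layer 2: {1,3}
  Layer 3: {5}
7 never appears.

Answer: UNREACHABLE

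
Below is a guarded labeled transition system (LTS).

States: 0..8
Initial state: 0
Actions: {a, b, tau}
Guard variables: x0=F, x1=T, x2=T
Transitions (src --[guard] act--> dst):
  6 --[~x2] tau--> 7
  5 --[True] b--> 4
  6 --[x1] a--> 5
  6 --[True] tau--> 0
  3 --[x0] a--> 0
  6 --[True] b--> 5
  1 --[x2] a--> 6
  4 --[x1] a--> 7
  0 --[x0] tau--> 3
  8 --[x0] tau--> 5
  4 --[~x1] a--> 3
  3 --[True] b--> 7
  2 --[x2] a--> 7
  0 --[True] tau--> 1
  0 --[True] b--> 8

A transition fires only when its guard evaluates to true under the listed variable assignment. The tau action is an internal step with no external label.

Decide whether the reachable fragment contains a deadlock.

Reachable = {0,1,4,5,6,7,8}
  0: b→8  tau→1  [2 out]
  1: a→6  [1 out]
  4: a→7  [1 out]
  5: b→4  [1 out]
  6: a→5  b→5  tau→0  [3 out]
  7: ∅  [no exit]
  8: ∅  [no exit]
witness 7: tau·a·a·b·a

Answer: DEADLOCK at state 7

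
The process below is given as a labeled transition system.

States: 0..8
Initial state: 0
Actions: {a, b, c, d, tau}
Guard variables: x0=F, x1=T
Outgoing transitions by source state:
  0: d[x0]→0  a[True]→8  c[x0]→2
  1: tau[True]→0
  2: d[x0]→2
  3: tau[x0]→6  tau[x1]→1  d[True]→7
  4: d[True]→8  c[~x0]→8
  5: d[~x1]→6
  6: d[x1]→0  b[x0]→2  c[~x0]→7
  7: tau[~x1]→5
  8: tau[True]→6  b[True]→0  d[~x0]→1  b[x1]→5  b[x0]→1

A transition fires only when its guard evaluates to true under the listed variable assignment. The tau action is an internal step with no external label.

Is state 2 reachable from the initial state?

After dropping false guards: 12 live edges.
Layer 0: {0}
Layer 1: {8}  now seen {0,8}
Layer 2: {1,5,6}  now seen {0,1,5,6,8}
Layer 3: {7}  now seen {0,1,5,6,7,8}
Reach set: {0,1,5,6,7,8}

Answer: UNREACHABLE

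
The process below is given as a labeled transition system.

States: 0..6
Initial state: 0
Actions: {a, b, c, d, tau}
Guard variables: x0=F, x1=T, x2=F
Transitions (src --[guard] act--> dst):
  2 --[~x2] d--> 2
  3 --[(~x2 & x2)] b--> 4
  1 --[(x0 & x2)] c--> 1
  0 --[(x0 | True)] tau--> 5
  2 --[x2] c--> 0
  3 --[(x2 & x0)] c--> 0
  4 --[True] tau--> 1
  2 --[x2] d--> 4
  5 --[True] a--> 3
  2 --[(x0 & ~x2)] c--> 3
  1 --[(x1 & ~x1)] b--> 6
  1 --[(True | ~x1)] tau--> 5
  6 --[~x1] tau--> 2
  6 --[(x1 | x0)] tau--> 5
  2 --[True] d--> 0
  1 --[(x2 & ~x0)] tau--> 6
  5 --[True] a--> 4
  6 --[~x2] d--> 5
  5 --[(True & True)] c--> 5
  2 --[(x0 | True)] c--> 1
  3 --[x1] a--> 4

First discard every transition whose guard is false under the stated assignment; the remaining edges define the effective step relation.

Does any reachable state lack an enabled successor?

Reach set: {0,1,3,4,5}
  0: tau→5  [1 exit(s)]
  1: tau→5  [1 exit(s)]
  3: a→4  [1 exit(s)]
  4: tau→1  [1 exit(s)]
  5: a→3  a→4  c→5  [3 exit(s)]

Answer: DEADLOCK-FREE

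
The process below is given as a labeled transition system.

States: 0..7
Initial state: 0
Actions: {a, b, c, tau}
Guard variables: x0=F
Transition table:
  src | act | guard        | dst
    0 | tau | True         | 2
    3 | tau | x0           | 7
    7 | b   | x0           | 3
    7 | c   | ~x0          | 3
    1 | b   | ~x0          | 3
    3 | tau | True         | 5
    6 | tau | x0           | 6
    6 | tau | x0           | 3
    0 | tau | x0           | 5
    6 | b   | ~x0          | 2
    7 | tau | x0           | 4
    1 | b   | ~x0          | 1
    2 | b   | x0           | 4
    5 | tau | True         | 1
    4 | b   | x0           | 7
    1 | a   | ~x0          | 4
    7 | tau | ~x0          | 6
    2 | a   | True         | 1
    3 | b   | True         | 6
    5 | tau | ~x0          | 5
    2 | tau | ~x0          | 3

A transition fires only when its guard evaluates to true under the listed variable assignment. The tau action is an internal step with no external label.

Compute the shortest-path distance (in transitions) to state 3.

Layered search for 3:
  L0 = {0}
  L1 = {2}
  L2 = {1,3}
first hit 3 at d=2 via tau·tau

Answer: 2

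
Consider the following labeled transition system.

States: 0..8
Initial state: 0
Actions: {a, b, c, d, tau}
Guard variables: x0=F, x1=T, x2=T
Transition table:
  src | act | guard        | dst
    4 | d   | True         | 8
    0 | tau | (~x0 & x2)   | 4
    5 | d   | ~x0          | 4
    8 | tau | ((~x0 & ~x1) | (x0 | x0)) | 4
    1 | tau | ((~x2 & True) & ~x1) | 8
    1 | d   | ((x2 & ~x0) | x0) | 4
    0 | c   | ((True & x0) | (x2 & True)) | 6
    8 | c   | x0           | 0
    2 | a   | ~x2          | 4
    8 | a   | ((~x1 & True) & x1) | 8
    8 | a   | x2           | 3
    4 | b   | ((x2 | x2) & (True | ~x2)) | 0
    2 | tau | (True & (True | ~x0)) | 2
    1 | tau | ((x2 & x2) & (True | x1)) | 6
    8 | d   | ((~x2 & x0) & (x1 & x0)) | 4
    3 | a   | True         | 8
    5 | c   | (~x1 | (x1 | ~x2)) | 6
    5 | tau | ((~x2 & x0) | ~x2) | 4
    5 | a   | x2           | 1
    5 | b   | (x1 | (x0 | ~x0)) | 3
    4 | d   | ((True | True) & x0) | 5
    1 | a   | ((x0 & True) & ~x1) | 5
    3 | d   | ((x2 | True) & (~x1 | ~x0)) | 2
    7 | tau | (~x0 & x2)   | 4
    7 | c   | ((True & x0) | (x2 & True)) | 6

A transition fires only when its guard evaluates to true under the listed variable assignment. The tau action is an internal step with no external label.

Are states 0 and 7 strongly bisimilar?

Answer: BISIMILAR

Analysis:
Compute ~ classes (split until stable):
  round 0: {{0,1,2,3,4,5,6,7,8}}
  round 1: {{0,7},{1},{2},{3},{4},{5},{6},{8}}
8 equivalence class(es) (converged in 2)
class of 0: {0,7}; class of 7: {0,7}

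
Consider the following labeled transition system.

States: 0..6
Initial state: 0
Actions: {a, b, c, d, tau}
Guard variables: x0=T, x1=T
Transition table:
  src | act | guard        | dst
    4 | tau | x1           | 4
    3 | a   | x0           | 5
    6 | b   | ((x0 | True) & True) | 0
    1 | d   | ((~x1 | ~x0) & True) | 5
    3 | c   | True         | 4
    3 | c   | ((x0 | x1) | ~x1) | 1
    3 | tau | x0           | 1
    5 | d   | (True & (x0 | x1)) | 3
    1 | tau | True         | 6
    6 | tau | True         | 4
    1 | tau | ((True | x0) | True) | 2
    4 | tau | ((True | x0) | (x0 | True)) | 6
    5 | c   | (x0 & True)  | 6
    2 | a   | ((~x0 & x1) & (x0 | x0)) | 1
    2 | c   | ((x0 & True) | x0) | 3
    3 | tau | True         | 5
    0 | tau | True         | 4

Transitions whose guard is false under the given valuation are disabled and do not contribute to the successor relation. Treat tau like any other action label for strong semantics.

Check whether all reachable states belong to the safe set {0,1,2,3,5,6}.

Safe = {0,1,2,3,5,6}
R = {0,4,6}
  0: safe
  4: ✗ unsafe
  6: safe
counterexample path to 4: tau

Answer: INVARIANT VIOLATED at state 4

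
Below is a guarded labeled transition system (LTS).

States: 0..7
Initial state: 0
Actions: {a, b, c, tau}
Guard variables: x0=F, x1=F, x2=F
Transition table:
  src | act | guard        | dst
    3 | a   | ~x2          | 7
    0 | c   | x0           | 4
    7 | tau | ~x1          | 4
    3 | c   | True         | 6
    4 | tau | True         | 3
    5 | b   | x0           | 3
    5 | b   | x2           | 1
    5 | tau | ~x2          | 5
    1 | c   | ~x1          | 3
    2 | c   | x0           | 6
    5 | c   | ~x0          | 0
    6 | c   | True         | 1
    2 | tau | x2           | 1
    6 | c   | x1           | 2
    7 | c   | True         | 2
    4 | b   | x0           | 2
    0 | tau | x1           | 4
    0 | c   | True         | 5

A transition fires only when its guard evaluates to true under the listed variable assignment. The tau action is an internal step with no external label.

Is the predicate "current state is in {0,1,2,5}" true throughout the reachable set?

Inv-set: {0,1,2,5}
Reachable = {0,5}
  0: safe
  5: safe

Answer: INVARIANT HOLDS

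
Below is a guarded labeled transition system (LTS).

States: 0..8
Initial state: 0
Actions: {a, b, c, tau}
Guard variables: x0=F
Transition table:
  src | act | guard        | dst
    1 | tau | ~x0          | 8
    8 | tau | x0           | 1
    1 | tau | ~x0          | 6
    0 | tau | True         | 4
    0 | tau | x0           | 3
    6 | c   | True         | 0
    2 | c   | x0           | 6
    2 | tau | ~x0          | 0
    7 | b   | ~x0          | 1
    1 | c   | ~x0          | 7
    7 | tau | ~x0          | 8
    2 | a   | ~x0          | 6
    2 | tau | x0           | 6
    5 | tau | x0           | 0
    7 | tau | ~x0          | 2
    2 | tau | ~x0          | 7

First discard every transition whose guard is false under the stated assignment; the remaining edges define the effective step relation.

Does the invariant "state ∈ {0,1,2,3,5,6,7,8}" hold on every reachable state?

Answer: INVARIANT VIOLATED at state 4

Working:
Inv-set: {0,1,2,3,5,6,7,8}
Reachable = {0,4}
  0: ok
  4: VIOLATES
reach 4 via tau — violates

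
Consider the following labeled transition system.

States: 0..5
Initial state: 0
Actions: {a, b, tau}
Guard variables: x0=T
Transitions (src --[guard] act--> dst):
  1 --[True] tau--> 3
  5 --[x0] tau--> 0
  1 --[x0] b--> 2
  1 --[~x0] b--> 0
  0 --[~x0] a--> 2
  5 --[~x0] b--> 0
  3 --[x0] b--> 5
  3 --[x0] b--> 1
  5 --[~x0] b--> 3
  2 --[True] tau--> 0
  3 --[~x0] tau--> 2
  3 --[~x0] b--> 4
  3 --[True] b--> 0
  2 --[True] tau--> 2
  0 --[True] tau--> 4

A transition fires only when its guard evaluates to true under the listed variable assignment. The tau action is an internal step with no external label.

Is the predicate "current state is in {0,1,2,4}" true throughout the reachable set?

Safe = {0,1,2,4}
R = {0,4}
  0: ok
  4: ok

Answer: INVARIANT HOLDS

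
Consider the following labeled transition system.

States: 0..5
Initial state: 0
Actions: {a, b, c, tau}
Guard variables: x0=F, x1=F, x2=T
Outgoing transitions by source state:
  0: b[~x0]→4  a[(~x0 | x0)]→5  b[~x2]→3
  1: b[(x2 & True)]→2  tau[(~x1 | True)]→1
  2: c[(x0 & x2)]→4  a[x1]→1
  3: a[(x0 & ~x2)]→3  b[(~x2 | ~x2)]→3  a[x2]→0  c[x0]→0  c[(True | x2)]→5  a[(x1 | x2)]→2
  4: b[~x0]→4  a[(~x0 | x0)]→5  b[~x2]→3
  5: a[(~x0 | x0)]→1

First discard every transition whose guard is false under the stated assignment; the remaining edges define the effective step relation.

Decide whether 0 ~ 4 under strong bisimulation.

Bisimulation quotient by refinement:
  round 0: {{0,1,2,3,4,5}}
  round 1: {{0,4},{1},{2},{3},{5}}
Fixed point at round 2; 5 class(es).
0∈{0,4}, 4∈{0,4}

Answer: BISIMILAR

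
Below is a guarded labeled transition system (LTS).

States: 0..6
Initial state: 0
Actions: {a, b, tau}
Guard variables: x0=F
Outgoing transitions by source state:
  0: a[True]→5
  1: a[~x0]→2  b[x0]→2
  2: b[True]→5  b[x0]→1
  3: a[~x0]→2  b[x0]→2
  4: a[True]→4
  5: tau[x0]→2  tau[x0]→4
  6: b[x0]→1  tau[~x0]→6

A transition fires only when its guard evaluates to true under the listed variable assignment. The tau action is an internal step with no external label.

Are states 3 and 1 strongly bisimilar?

Refine partition for ~:
  π0 = {{0,1,2,3,4,5,6}}
  π1 = {{0,1,3,4},{2},{5},{6}}
  π2 = {{0},{1,3},{2},{4},{5},{6}}
6 equivalence class(es) (converged in 3)
[3]={1,3}  [1]={1,3}

Answer: BISIMILAR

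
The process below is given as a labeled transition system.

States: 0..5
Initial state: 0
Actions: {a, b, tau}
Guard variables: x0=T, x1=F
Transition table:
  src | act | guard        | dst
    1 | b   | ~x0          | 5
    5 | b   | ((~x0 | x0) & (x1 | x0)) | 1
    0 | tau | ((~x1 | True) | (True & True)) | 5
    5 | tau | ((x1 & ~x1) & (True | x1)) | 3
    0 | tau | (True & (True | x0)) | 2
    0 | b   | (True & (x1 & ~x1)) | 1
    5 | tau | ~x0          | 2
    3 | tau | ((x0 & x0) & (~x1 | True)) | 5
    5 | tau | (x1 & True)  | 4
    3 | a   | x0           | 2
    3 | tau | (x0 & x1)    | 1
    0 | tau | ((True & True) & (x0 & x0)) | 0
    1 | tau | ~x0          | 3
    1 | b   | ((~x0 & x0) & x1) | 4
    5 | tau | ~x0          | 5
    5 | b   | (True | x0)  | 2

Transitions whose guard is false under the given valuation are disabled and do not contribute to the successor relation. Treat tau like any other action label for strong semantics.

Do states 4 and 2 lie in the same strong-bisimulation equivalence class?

Refine partition for ~:
  P[0] = {{0,1,2,3,4,5}}
  P[1] = {{0},{1,2,4},{3},{5}}
stable after 2 split(s): 4 block(s)
[4]={1,2,4}  [2]={1,2,4}

Answer: BISIMILAR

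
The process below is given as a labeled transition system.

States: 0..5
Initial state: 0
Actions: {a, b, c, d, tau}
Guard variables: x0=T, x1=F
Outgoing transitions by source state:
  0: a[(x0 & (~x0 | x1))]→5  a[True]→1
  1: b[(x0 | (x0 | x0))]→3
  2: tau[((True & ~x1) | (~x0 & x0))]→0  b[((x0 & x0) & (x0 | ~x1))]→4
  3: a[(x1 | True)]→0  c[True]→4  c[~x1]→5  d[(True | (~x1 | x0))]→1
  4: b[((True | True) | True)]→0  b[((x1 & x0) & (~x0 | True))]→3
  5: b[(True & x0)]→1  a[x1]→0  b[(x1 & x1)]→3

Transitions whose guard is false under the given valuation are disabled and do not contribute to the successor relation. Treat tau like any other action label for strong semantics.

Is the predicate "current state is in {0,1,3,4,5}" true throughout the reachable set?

Answer: INVARIANT HOLDS

Trace:
Allowed set {0,1,3,4,5}
Reachable = {0,1,3,4,5}
  0: ok
  1: ok
  3: ok
  4: ok
  5: ok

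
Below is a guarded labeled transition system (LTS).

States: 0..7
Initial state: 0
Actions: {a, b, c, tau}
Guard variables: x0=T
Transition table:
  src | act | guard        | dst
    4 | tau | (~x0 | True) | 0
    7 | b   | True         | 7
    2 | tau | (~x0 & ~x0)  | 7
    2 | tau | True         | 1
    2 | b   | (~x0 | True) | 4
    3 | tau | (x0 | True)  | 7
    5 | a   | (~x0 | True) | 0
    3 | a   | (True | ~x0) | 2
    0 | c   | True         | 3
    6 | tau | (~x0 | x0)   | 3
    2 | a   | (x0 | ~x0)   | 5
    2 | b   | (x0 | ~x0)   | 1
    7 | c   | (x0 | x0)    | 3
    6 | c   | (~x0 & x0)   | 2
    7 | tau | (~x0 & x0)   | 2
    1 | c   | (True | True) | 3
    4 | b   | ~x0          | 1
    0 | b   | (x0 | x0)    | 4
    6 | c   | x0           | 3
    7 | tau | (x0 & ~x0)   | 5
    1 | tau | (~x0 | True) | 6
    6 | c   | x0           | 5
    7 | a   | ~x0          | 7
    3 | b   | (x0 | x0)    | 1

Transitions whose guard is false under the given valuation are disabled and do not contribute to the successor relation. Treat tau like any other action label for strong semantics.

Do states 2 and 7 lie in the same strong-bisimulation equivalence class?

Answer: NOT BISIMILAR

Trace:
Compute ~ classes (split until stable):
  π0 = {{0,1,2,3,4,5,6,7}}
  π1 = {{0,7},{1,6},{2,3},{4},{5}}
  π2 = {{0},{1},{2},{3},{4},{5},{6},{7}}
Fixed point at round 3; 8 class(es).
2∈{2}, 7∈{7}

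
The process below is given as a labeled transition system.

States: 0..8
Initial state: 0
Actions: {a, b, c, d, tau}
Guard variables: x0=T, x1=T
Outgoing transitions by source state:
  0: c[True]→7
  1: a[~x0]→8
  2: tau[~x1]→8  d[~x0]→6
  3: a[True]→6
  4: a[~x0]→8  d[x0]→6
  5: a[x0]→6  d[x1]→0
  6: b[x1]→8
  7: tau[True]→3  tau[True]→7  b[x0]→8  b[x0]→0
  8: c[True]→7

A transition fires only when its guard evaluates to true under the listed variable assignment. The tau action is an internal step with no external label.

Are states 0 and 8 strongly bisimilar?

Bisimulation quotient by refinement:
  round 0: {{0,1,2,3,4,5,6,7,8}}
  round 1: {{0,8},{1,2},{3},{4},{5},{6},{7}}
7 equivalence class(es) (converged in 2)
[0]={0,8}  [8]={0,8}

Answer: BISIMILAR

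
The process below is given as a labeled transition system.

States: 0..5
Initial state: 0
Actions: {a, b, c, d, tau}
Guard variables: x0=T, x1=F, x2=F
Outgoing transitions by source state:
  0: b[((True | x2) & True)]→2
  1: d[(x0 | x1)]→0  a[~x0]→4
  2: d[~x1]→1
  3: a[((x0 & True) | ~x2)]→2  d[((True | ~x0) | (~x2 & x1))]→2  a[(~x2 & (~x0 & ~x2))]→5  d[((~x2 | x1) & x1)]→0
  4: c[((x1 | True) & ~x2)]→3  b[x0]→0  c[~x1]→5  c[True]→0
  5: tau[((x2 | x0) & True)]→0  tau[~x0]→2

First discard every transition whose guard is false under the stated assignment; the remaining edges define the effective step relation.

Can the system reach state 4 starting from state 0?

Answer: UNREACHABLE

Working:
Guard filter leaves 10 enabled edge(s).
Layer 0: {0}
Layer 1: {2}  cumulative {0,2}
Layer 2: {1}  cumulative {0,1,2}
R = {0,1,2}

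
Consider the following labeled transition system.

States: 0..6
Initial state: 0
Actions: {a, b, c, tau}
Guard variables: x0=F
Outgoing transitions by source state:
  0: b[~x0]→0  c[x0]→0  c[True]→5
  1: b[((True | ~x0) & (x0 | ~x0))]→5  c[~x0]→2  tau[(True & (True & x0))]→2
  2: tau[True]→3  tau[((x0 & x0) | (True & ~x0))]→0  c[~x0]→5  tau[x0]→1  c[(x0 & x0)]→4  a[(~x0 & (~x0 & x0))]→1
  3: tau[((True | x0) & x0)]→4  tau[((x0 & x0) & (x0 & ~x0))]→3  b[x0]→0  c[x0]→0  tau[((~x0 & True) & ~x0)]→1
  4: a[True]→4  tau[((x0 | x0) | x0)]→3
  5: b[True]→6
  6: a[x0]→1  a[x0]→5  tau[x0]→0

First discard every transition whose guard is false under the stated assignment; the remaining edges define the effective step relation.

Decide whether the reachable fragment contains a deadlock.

Answer: DEADLOCK at state 6

Analysis:
R = {0,5,6}
  0: b→0  c→5  [2 exit(s)]
  5: b→6  [1 exit(s)]
  6: ∅  [no exit]
Path to 6: c·b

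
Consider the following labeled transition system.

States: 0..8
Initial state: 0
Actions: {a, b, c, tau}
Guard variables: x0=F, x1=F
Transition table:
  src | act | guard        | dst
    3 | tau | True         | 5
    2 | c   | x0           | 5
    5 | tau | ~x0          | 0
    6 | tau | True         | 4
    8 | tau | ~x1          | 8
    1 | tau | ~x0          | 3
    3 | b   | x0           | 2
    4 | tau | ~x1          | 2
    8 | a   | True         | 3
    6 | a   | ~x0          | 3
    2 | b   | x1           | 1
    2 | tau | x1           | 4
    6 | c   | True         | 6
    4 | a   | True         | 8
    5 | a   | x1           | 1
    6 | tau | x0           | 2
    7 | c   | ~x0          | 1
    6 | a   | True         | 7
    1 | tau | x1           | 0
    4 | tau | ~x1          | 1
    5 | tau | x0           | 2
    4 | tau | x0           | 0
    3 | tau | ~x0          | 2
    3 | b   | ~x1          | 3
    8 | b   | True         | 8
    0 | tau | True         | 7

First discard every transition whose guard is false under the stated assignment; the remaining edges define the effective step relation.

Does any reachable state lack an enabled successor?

Answer: DEADLOCK at state 2

Working:
Reachable = {0,1,2,3,5,7}
  0: tau→7  [1 exit(s)]
  1: tau→3  [1 exit(s)]
  2: ∅  [deadlock]
  3: b→3  tau→2  tau→5  [3 exit(s)]
  5: tau→0  [1 exit(s)]
  7: c→1  [1 exit(s)]
Path to 2: tau·c·tau·tau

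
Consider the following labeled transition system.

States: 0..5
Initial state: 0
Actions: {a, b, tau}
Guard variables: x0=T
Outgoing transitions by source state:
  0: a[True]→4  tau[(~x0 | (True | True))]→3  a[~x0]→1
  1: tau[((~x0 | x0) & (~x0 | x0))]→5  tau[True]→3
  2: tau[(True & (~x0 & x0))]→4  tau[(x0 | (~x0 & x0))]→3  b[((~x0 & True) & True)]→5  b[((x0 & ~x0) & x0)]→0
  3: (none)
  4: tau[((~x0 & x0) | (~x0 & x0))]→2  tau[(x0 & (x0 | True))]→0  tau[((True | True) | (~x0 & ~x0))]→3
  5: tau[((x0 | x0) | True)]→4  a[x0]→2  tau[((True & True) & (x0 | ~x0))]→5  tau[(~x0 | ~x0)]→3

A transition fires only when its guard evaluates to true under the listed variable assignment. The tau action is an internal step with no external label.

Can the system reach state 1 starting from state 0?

After dropping false guards: 10 live edges.
L0 = {0}
L1 = {3,4}  cumulative {0,3,4}
R = {0,3,4}

Answer: UNREACHABLE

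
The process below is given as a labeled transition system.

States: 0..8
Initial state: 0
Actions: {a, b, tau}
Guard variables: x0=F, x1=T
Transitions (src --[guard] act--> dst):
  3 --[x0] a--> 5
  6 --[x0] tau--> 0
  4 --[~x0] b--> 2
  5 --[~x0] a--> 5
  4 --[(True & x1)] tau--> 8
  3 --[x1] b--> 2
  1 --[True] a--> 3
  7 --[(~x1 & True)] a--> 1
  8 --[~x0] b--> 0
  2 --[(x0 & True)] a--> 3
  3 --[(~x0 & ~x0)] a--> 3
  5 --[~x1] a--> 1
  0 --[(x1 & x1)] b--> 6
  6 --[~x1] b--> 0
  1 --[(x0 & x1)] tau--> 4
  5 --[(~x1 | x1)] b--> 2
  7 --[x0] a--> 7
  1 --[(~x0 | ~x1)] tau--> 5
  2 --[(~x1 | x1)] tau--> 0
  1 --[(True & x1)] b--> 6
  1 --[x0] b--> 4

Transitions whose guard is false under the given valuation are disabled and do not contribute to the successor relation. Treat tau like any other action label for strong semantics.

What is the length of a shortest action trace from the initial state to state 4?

Breadth-first toward 4:
  Layer 0: {0}
  Layer 1: {6}
4 never appears.

Answer: UNREACHABLE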